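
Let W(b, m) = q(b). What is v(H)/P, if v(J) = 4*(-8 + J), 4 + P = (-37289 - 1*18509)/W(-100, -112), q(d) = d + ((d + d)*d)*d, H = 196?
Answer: -752037600/3972301 ≈ -189.32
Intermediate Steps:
q(d) = d + 2*d**3 (q(d) = d + ((2*d)*d)*d = d + (2*d**2)*d = d + 2*d**3)
W(b, m) = b + 2*b**3
P = -3972301/1000050 (P = -4 + (-37289 - 1*18509)/(-100 + 2*(-100)**3) = -4 + (-37289 - 18509)/(-100 + 2*(-1000000)) = -4 - 55798/(-100 - 2000000) = -4 - 55798/(-2000100) = -4 - 55798*(-1/2000100) = -4 + 27899/1000050 = -3972301/1000050 ≈ -3.9721)
v(J) = -32 + 4*J
v(H)/P = (-32 + 4*196)/(-3972301/1000050) = (-32 + 784)*(-1000050/3972301) = 752*(-1000050/3972301) = -752037600/3972301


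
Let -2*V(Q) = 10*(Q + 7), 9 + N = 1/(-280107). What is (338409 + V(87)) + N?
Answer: 94656558509/280107 ≈ 3.3793e+5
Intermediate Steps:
N = -2520964/280107 (N = -9 + 1/(-280107) = -9 - 1/280107 = -2520964/280107 ≈ -9.0000)
V(Q) = -35 - 5*Q (V(Q) = -5*(Q + 7) = -5*(7 + Q) = -(70 + 10*Q)/2 = -35 - 5*Q)
(338409 + V(87)) + N = (338409 + (-35 - 5*87)) - 2520964/280107 = (338409 + (-35 - 435)) - 2520964/280107 = (338409 - 470) - 2520964/280107 = 337939 - 2520964/280107 = 94656558509/280107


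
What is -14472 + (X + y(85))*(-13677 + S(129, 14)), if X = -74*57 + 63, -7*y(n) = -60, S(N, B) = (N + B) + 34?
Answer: 391736196/7 ≈ 5.5962e+7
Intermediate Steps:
S(N, B) = 34 + B + N (S(N, B) = (B + N) + 34 = 34 + B + N)
y(n) = 60/7 (y(n) = -⅐*(-60) = 60/7)
X = -4155 (X = -4218 + 63 = -4155)
-14472 + (X + y(85))*(-13677 + S(129, 14)) = -14472 + (-4155 + 60/7)*(-13677 + (34 + 14 + 129)) = -14472 - 29025*(-13677 + 177)/7 = -14472 - 29025/7*(-13500) = -14472 + 391837500/7 = 391736196/7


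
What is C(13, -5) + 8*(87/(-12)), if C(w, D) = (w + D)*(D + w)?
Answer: 6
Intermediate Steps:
C(w, D) = (D + w)**2 (C(w, D) = (D + w)*(D + w) = (D + w)**2)
C(13, -5) + 8*(87/(-12)) = (-5 + 13)**2 + 8*(87/(-12)) = 8**2 + 8*(87*(-1/12)) = 64 + 8*(-29/4) = 64 - 58 = 6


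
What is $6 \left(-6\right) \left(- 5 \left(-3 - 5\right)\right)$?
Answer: $-1440$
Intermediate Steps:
$6 \left(-6\right) \left(- 5 \left(-3 - 5\right)\right) = - 36 \left(\left(-5\right) \left(-8\right)\right) = \left(-36\right) 40 = -1440$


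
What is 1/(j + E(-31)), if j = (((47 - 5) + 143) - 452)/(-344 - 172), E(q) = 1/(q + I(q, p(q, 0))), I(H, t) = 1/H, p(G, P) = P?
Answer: 82732/40143 ≈ 2.0609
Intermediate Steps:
E(q) = 1/(q + 1/q)
j = 89/172 (j = ((42 + 143) - 452)/(-516) = (185 - 452)*(-1/516) = -267*(-1/516) = 89/172 ≈ 0.51744)
1/(j + E(-31)) = 1/(89/172 - 31/(1 + (-31)**2)) = 1/(89/172 - 31/(1 + 961)) = 1/(89/172 - 31/962) = 1/(40143/82732) = 82732/40143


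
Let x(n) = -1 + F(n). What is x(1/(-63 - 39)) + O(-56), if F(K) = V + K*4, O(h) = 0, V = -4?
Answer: -257/51 ≈ -5.0392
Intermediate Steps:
F(K) = -4 + 4*K (F(K) = -4 + K*4 = -4 + 4*K)
x(n) = -5 + 4*n (x(n) = -1 + (-4 + 4*n) = -5 + 4*n)
x(1/(-63 - 39)) + O(-56) = (-5 + 4/(-63 - 39)) + 0 = (-5 + 4/(-102)) + 0 = (-5 + 4*(-1/102)) + 0 = (-5 - 2/51) + 0 = -257/51 + 0 = -257/51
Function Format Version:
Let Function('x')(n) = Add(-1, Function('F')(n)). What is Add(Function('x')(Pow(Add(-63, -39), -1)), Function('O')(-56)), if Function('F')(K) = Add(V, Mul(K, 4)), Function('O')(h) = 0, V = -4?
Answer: Rational(-257, 51) ≈ -5.0392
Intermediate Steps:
Function('F')(K) = Add(-4, Mul(4, K)) (Function('F')(K) = Add(-4, Mul(K, 4)) = Add(-4, Mul(4, K)))
Function('x')(n) = Add(-5, Mul(4, n)) (Function('x')(n) = Add(-1, Add(-4, Mul(4, n))) = Add(-5, Mul(4, n)))
Add(Function('x')(Pow(Add(-63, -39), -1)), Function('O')(-56)) = Add(Add(-5, Mul(4, Pow(Add(-63, -39), -1))), 0) = Add(Add(-5, Mul(4, Pow(-102, -1))), 0) = Add(Add(-5, Mul(4, Rational(-1, 102))), 0) = Add(Add(-5, Rational(-2, 51)), 0) = Add(Rational(-257, 51), 0) = Rational(-257, 51)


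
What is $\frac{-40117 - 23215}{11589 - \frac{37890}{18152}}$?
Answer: $- \frac{574801232}{105162819} \approx -5.4658$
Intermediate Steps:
$\frac{-40117 - 23215}{11589 - \frac{37890}{18152}} = - \frac{63332}{11589 - \frac{18945}{9076}} = - \frac{63332}{\frac{105162819}{9076}} = \left(-63332\right) \frac{9076}{105162819} = - \frac{574801232}{105162819}$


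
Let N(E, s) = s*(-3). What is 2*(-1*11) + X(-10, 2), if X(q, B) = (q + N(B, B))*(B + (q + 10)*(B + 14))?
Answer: -54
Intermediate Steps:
N(E, s) = -3*s
X(q, B) = (B + (10 + q)*(14 + B))*(q - 3*B) (X(q, B) = (q - 3*B)*(B + (q + 10)*(B + 14)) = (q - 3*B)*(B + (10 + q)*(14 + B)) = (B + (10 + q)*(14 + B))*(q - 3*B))
2*(-1*11) + X(-10, 2) = 2*(-1*11) + (-420*2 - 33*2² + 14*(-10)² + 140*(-10) + 2*(-10)² - 31*2*(-10) - 3*(-10)*2²) = 2*(-11) + (-840 - 33*4 + 14*100 - 1400 + 2*100 + 620 - 3*(-10)*4) = -22 + (-840 - 132 + 1400 - 1400 + 200 + 620 + 120) = -22 - 32 = -54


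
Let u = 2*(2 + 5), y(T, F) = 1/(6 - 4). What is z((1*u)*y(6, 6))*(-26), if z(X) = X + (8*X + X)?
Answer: -1820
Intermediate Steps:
y(T, F) = ½ (y(T, F) = 1/2 = ½)
u = 14 (u = 2*7 = 14)
z(X) = 10*X (z(X) = X + 9*X = 10*X)
z((1*u)*y(6, 6))*(-26) = (10*((1*14)*(½)))*(-26) = (10*(14*(½)))*(-26) = (10*7)*(-26) = 70*(-26) = -1820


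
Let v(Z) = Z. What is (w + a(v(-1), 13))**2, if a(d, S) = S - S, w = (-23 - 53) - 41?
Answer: 13689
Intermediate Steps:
w = -117 (w = -76 - 41 = -117)
a(d, S) = 0
(w + a(v(-1), 13))**2 = (-117 + 0)**2 = (-117)**2 = 13689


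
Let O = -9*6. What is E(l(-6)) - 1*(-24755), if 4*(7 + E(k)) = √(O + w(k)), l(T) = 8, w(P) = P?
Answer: 24748 + I*√46/4 ≈ 24748.0 + 1.6956*I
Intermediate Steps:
O = -54
E(k) = -7 + √(-54 + k)/4
E(l(-6)) - 1*(-24755) = (-7 + √(-54 + 8)/4) - 1*(-24755) = (-7 + √(-46)/4) + 24755 = (-7 + (I*√46)/4) + 24755 = (-7 + I*√46/4) + 24755 = 24748 + I*√46/4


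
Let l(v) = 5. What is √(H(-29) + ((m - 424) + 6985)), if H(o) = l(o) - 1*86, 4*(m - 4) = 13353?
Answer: √39289/2 ≈ 99.107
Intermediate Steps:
m = 13369/4 (m = 4 + (¼)*13353 = 4 + 13353/4 = 13369/4 ≈ 3342.3)
H(o) = -81 (H(o) = 5 - 1*86 = 5 - 86 = -81)
√(H(-29) + ((m - 424) + 6985)) = √(-81 + ((13369/4 - 424) + 6985)) = √(-81 + (11673/4 + 6985)) = √(-81 + 39613/4) = √(39289/4) = √39289/2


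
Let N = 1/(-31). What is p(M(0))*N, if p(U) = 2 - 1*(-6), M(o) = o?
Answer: -8/31 ≈ -0.25806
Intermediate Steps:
N = -1/31 ≈ -0.032258
p(U) = 8 (p(U) = 2 + 6 = 8)
p(M(0))*N = 8*(-1/31) = -8/31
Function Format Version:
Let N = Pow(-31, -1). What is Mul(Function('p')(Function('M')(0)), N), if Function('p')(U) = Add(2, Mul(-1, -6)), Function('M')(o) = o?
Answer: Rational(-8, 31) ≈ -0.25806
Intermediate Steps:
N = Rational(-1, 31) ≈ -0.032258
Function('p')(U) = 8 (Function('p')(U) = Add(2, 6) = 8)
Mul(Function('p')(Function('M')(0)), N) = Mul(8, Rational(-1, 31)) = Rational(-8, 31)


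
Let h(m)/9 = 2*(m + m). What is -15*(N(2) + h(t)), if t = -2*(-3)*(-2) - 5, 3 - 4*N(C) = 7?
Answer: 9195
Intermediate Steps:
N(C) = -1 (N(C) = 3/4 - 1/4*7 = 3/4 - 7/4 = -1)
t = -17 (t = 6*(-2) - 5 = -12 - 5 = -17)
h(m) = 36*m (h(m) = 9*(2*(m + m)) = 9*(2*(2*m)) = 9*(4*m) = 36*m)
-15*(N(2) + h(t)) = -15*(-1 + 36*(-17)) = -15*(-1 - 612) = -15*(-613) = 9195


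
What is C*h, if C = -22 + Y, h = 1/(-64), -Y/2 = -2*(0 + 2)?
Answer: 7/32 ≈ 0.21875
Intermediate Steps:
Y = 8 (Y = -(-4)*(0 + 2) = -(-4)*2 = -2*(-4) = 8)
h = -1/64 ≈ -0.015625
C = -14 (C = -22 + 8 = -14)
C*h = -14*(-1/64) = 7/32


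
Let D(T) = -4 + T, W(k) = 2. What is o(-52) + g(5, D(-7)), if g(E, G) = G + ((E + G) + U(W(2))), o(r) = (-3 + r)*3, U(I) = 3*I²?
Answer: -170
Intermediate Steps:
o(r) = -9 + 3*r
g(E, G) = 12 + E + 2*G (g(E, G) = G + ((E + G) + 3*2²) = G + ((E + G) + 3*4) = G + ((E + G) + 12) = G + (12 + E + G) = 12 + E + 2*G)
o(-52) + g(5, D(-7)) = (-9 + 3*(-52)) + (12 + 5 + 2*(-4 - 7)) = (-9 - 156) + (12 + 5 + 2*(-11)) = -165 + (12 + 5 - 22) = -165 - 5 = -170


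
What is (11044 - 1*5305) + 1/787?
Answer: 4516594/787 ≈ 5739.0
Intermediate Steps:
(11044 - 1*5305) + 1/787 = (11044 - 5305) + 1/787 = 5739 + 1/787 = 4516594/787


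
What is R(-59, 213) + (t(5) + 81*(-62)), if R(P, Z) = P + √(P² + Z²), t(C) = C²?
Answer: -5056 + 5*√1954 ≈ -4835.0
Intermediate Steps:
R(-59, 213) + (t(5) + 81*(-62)) = (-59 + √((-59)² + 213²)) + (5² + 81*(-62)) = (-59 + √(3481 + 45369)) + (25 - 5022) = (-59 + √48850) - 4997 = (-59 + 5*√1954) - 4997 = -5056 + 5*√1954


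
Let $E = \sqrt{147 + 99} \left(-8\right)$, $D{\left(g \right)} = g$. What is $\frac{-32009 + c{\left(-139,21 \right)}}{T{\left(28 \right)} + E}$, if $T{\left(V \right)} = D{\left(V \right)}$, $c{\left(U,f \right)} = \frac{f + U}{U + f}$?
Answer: $\frac{56014}{935} + \frac{16004 \sqrt{246}}{935} \approx 328.37$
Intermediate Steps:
$c{\left(U,f \right)} = 1$ ($c{\left(U,f \right)} = \frac{U + f}{U + f} = 1$)
$T{\left(V \right)} = V$
$E = - 8 \sqrt{246}$ ($E = \sqrt{246} \left(-8\right) = - 8 \sqrt{246} \approx -125.48$)
$\frac{-32009 + c{\left(-139,21 \right)}}{T{\left(28 \right)} + E} = \frac{-32009 + 1}{28 - 8 \sqrt{246}} = - \frac{32008}{28 - 8 \sqrt{246}}$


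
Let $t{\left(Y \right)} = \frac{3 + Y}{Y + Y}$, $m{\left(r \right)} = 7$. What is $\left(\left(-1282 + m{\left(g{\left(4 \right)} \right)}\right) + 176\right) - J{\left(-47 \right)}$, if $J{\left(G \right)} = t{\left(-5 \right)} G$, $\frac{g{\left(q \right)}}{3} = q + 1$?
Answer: $- \frac{5448}{5} \approx -1089.6$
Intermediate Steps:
$g{\left(q \right)} = 3 + 3 q$ ($g{\left(q \right)} = 3 \left(q + 1\right) = 3 \left(1 + q\right) = 3 + 3 q$)
$t{\left(Y \right)} = \frac{3 + Y}{2 Y}$
$J{\left(G \right)} = \frac{G}{5}$ ($J{\left(G \right)} = \frac{3 - 5}{2 \left(-5\right)} G = \frac{1}{2} \left(- \frac{1}{5}\right) \left(-2\right) G = \frac{G}{5}$)
$\left(\left(-1282 + m{\left(g{\left(4 \right)} \right)}\right) + 176\right) - J{\left(-47 \right)} = \left(\left(-1282 + 7\right) + 176\right) - \frac{1}{5} \left(-47\right) = \left(-1275 + 176\right) - - \frac{47}{5} = -1099 + \frac{47}{5} = - \frac{5448}{5}$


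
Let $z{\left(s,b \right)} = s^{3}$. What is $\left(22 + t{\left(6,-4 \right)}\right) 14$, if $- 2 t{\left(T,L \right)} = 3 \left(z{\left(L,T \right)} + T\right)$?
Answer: $1526$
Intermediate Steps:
$t{\left(T,L \right)} = - \frac{3 T}{2} - \frac{3 L^{3}}{2}$ ($t{\left(T,L \right)} = - \frac{3 \left(L^{3} + T\right)}{2} = - \frac{3 \left(T + L^{3}\right)}{2} = - \frac{3 T + 3 L^{3}}{2} = - \frac{3 T}{2} - \frac{3 L^{3}}{2}$)
$\left(22 + t{\left(6,-4 \right)}\right) 14 = \left(22 - \left(9 + \frac{3 \left(-4\right)^{3}}{2}\right)\right) 14 = \left(22 - -87\right) 14 = \left(22 + \left(-9 + 96\right)\right) 14 = \left(22 + 87\right) 14 = 109 \cdot 14 = 1526$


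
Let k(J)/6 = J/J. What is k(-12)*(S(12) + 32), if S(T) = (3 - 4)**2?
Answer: 198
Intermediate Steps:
S(T) = 1 (S(T) = (-1)**2 = 1)
k(J) = 6 (k(J) = 6*(J/J) = 6*1 = 6)
k(-12)*(S(12) + 32) = 6*(1 + 32) = 6*33 = 198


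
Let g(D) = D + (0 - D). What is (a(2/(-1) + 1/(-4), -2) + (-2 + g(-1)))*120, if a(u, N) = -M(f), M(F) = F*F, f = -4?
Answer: -2160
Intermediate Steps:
M(F) = F**2
g(D) = 0 (g(D) = D - D = 0)
a(u, N) = -16 (a(u, N) = -1*(-4)**2 = -1*16 = -16)
(a(2/(-1) + 1/(-4), -2) + (-2 + g(-1)))*120 = (-16 + (-2 + 0))*120 = (-16 - 2)*120 = -18*120 = -2160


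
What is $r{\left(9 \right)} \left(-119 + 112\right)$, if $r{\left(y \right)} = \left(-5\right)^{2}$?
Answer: $-175$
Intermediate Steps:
$r{\left(y \right)} = 25$
$r{\left(9 \right)} \left(-119 + 112\right) = 25 \left(-119 + 112\right) = 25 \left(-7\right) = -175$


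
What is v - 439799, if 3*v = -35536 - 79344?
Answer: -1434277/3 ≈ -4.7809e+5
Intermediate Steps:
v = -114880/3 (v = (-35536 - 79344)/3 = (1/3)*(-114880) = -114880/3 ≈ -38293.)
v - 439799 = -114880/3 - 439799 = -1434277/3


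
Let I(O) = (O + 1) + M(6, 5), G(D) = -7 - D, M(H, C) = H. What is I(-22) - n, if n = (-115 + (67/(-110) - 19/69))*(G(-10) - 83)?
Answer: -7047889/759 ≈ -9285.8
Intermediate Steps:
I(O) = 7 + O (I(O) = (O + 1) + 6 = (1 + O) + 6 = 7 + O)
n = 7036504/759 (n = (-115 + (67/(-110) - 19/69))*((-7 - 1*(-10)) - 83) = (-115 + (67*(-1/110) - 19*1/69))*((-7 + 10) - 83) = (-115 + (-67/110 - 19/69))*(3 - 83) = (-115 - 6713/7590)*(-80) = -879563/7590*(-80) = 7036504/759 ≈ 9270.8)
I(-22) - n = (7 - 22) - 1*7036504/759 = -15 - 7036504/759 = -7047889/759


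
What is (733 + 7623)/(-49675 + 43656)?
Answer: -8356/6019 ≈ -1.3883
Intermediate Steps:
(733 + 7623)/(-49675 + 43656) = 8356/(-6019) = 8356*(-1/6019) = -8356/6019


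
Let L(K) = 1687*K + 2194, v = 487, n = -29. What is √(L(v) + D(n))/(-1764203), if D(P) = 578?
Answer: -√824341/1764203 ≈ -0.00051464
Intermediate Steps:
L(K) = 2194 + 1687*K
√(L(v) + D(n))/(-1764203) = √((2194 + 1687*487) + 578)/(-1764203) = √((2194 + 821569) + 578)*(-1/1764203) = √(823763 + 578)*(-1/1764203) = √824341*(-1/1764203) = -√824341/1764203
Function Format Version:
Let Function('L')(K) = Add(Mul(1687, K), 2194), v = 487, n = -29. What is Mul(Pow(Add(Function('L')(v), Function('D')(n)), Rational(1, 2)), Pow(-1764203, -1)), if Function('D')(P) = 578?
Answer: Mul(Rational(-1, 1764203), Pow(824341, Rational(1, 2))) ≈ -0.00051464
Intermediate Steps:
Function('L')(K) = Add(2194, Mul(1687, K))
Mul(Pow(Add(Function('L')(v), Function('D')(n)), Rational(1, 2)), Pow(-1764203, -1)) = Mul(Pow(Add(Add(2194, Mul(1687, 487)), 578), Rational(1, 2)), Pow(-1764203, -1)) = Mul(Pow(Add(Add(2194, 821569), 578), Rational(1, 2)), Rational(-1, 1764203)) = Mul(Pow(Add(823763, 578), Rational(1, 2)), Rational(-1, 1764203)) = Mul(Pow(824341, Rational(1, 2)), Rational(-1, 1764203)) = Mul(Rational(-1, 1764203), Pow(824341, Rational(1, 2)))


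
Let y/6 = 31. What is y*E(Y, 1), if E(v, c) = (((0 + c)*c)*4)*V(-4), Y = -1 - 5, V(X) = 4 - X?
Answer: 5952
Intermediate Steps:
y = 186 (y = 6*31 = 186)
Y = -6
E(v, c) = 32*c² (E(v, c) = (((0 + c)*c)*4)*(4 - 1*(-4)) = ((c*c)*4)*(4 + 4) = (c²*4)*8 = (4*c²)*8 = 32*c²)
y*E(Y, 1) = 186*(32*1²) = 186*(32*1) = 186*32 = 5952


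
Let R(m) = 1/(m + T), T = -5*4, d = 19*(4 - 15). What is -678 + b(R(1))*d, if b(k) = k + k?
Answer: -656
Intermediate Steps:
d = -209 (d = 19*(-11) = -209)
T = -20
R(m) = 1/(-20 + m) (R(m) = 1/(m - 20) = 1/(-20 + m))
b(k) = 2*k
-678 + b(R(1))*d = -678 + (2/(-20 + 1))*(-209) = -678 + (2/(-19))*(-209) = -678 + (2*(-1/19))*(-209) = -678 - 2/19*(-209) = -678 + 22 = -656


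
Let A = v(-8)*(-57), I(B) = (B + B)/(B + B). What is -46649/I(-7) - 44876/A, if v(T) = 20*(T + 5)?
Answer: -39896114/855 ≈ -46662.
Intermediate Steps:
I(B) = 1 (I(B) = (2*B)/((2*B)) = (2*B)*(1/(2*B)) = 1)
v(T) = 100 + 20*T (v(T) = 20*(5 + T) = 100 + 20*T)
A = 3420 (A = (100 + 20*(-8))*(-57) = (100 - 160)*(-57) = -60*(-57) = 3420)
-46649/I(-7) - 44876/A = -46649/1 - 44876/3420 = -46649*1 - 44876*1/3420 = -46649 - 11219/855 = -39896114/855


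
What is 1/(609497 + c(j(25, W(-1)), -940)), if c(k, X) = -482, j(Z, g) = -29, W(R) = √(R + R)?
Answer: 1/609015 ≈ 1.6420e-6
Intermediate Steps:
W(R) = √2*√R (W(R) = √(2*R) = √2*√R)
1/(609497 + c(j(25, W(-1)), -940)) = 1/(609497 - 482) = 1/609015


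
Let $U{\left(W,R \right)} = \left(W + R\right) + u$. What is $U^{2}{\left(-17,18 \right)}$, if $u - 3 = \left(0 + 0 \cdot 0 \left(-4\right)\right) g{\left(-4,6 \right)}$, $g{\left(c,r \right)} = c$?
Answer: $16$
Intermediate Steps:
$u = 3$ ($u = 3 + \left(0 + 0 \cdot 0 \left(-4\right)\right) \left(-4\right) = 3 + \left(0 + 0 \left(-4\right)\right) \left(-4\right) = 3 + \left(0 + 0\right) \left(-4\right) = 3 + 0 \left(-4\right) = 3 + 0 = 3$)
$U{\left(W,R \right)} = 3 + R + W$ ($U{\left(W,R \right)} = \left(W + R\right) + 3 = \left(R + W\right) + 3 = 3 + R + W$)
$U^{2}{\left(-17,18 \right)} = \left(3 + 18 - 17\right)^{2} = 4^{2} = 16$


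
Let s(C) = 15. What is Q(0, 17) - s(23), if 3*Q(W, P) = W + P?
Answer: -28/3 ≈ -9.3333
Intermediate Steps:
Q(W, P) = P/3 + W/3 (Q(W, P) = (W + P)/3 = (P + W)/3 = P/3 + W/3)
Q(0, 17) - s(23) = ((⅓)*17 + (⅓)*0) - 1*15 = (17/3 + 0) - 15 = 17/3 - 15 = -28/3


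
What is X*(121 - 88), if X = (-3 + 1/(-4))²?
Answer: 5577/16 ≈ 348.56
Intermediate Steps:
X = 169/16 (X = (-3 - ¼)² = (-13/4)² = 169/16 ≈ 10.563)
X*(121 - 88) = 169*(121 - 88)/16 = (169/16)*33 = 5577/16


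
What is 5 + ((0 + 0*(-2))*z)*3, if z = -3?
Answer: 5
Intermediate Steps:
5 + ((0 + 0*(-2))*z)*3 = 5 + ((0 + 0*(-2))*(-3))*3 = 5 + ((0 + 0)*(-3))*3 = 5 + (0*(-3))*3 = 5 + 0*3 = 5 + 0 = 5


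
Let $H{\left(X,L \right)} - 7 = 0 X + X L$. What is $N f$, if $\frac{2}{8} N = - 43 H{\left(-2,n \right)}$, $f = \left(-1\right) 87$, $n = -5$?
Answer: $254388$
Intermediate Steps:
$H{\left(X,L \right)} = 7 + L X$ ($H{\left(X,L \right)} = 7 + \left(0 X + X L\right) = 7 + \left(0 + L X\right) = 7 + L X$)
$f = -87$
$N = -2924$ ($N = 4 \left(- 43 \left(7 - -10\right)\right) = 4 \left(- 43 \left(7 + 10\right)\right) = 4 \left(\left(-43\right) 17\right) = 4 \left(-731\right) = -2924$)
$N f = \left(-2924\right) \left(-87\right) = 254388$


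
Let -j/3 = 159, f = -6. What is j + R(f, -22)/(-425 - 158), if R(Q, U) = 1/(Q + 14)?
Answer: -2224729/4664 ≈ -477.00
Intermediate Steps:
j = -477 (j = -3*159 = -477)
R(Q, U) = 1/(14 + Q)
j + R(f, -22)/(-425 - 158) = -477 + 1/((14 - 6)*(-425 - 158)) = -477 + 1/(8*(-583)) = -477 + (⅛)*(-1/583) = -477 - 1/4664 = -2224729/4664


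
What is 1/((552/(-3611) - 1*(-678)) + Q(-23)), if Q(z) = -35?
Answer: 157/100927 ≈ 0.0015556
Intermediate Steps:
1/((552/(-3611) - 1*(-678)) + Q(-23)) = 1/((552/(-3611) - 1*(-678)) - 35) = 1/((552*(-1/3611) + 678) - 35) = 1/((-24/157 + 678) - 35) = 1/(106422/157 - 35) = 1/(100927/157) = 157/100927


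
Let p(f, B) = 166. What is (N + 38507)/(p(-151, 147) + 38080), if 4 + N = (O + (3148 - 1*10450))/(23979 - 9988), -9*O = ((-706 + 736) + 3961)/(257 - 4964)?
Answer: 11410223496032/11334216117159 ≈ 1.0067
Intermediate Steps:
O = 3991/42363 (O = -((-706 + 736) + 3961)/(9*(257 - 4964)) = -(30 + 3961)/(9*(-4707)) = -3991*(-1)/(9*4707) = -⅑*(-3991/4707) = 3991/42363 ≈ 0.094210)
N = -2680133567/592700733 (N = -4 + (3991/42363 + (3148 - 1*10450))/(23979 - 9988) = -4 + (3991/42363 + (3148 - 10450))/13991 = -4 + (3991/42363 - 7302)*(1/13991) = -4 - 309330635/42363*1/13991 = -4 - 309330635/592700733 = -2680133567/592700733 ≈ -4.5219)
(N + 38507)/(p(-151, 147) + 38080) = (-2680133567/592700733 + 38507)/(166 + 38080) = (22820446992064/592700733)/38246 = (22820446992064/592700733)*(1/38246) = 11410223496032/11334216117159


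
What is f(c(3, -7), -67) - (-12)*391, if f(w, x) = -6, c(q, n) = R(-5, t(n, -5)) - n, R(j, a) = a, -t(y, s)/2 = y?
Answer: 4686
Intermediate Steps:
t(y, s) = -2*y
c(q, n) = -3*n (c(q, n) = -2*n - n = -3*n)
f(c(3, -7), -67) - (-12)*391 = -6 - (-12)*391 = -6 - 1*(-4692) = -6 + 4692 = 4686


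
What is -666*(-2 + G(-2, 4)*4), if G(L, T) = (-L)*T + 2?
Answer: -25308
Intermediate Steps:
G(L, T) = 2 - L*T (G(L, T) = -L*T + 2 = 2 - L*T)
-666*(-2 + G(-2, 4)*4) = -666*(-2 + (2 - 1*(-2)*4)*4) = -666*(-2 + (2 + 8)*4) = -666*(-2 + 10*4) = -666*(-2 + 40) = -666*38 = -25308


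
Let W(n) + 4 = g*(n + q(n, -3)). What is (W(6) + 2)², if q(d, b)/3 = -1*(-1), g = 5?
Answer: 1849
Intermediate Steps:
q(d, b) = 3 (q(d, b) = 3*(-1*(-1)) = 3*1 = 3)
W(n) = 11 + 5*n (W(n) = -4 + 5*(n + 3) = -4 + 5*(3 + n) = -4 + (15 + 5*n) = 11 + 5*n)
(W(6) + 2)² = ((11 + 5*6) + 2)² = ((11 + 30) + 2)² = (41 + 2)² = 43² = 1849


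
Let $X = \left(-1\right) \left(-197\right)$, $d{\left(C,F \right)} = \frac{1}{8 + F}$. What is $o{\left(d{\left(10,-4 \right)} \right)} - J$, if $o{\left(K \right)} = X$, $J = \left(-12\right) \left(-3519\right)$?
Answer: $-42031$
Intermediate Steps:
$J = 42228$
$X = 197$
$o{\left(K \right)} = 197$
$o{\left(d{\left(10,-4 \right)} \right)} - J = 197 - 42228 = -42031$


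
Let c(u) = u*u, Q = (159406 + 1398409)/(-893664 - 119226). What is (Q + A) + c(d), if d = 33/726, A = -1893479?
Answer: -92825755001561/49023876 ≈ -1.8935e+6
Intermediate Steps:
d = 1/22 (d = 33*(1/726) = 1/22 ≈ 0.045455)
Q = -311563/202578 (Q = 1557815/(-1012890) = 1557815*(-1/1012890) = -311563/202578 ≈ -1.5380)
c(u) = u²
(Q + A) + c(d) = (-311563/202578 - 1893479) + (1/22)² = -383577500425/202578 + 1/484 = -92825755001561/49023876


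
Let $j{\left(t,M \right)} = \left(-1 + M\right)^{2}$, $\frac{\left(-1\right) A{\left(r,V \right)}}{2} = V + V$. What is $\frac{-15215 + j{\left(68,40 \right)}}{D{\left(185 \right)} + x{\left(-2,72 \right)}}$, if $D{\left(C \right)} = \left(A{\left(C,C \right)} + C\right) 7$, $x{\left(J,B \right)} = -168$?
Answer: $\frac{13694}{4053} \approx 3.3787$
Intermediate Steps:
$A{\left(r,V \right)} = - 4 V$ ($A{\left(r,V \right)} = - 2 \left(V + V\right) = - 2 \cdot 2 V = - 4 V$)
$D{\left(C \right)} = - 21 C$ ($D{\left(C \right)} = \left(- 4 C + C\right) 7 = - 3 C 7 = - 21 C$)
$\frac{-15215 + j{\left(68,40 \right)}}{D{\left(185 \right)} + x{\left(-2,72 \right)}} = \frac{-15215 + \left(-1 + 40\right)^{2}}{\left(-21\right) 185 - 168} = \frac{-15215 + 39^{2}}{-3885 - 168} = \frac{-15215 + 1521}{-4053} = \left(-13694\right) \left(- \frac{1}{4053}\right) = \frac{13694}{4053}$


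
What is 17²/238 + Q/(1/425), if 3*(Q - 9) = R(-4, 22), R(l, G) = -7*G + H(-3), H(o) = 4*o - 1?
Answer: -832949/42 ≈ -19832.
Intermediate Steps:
H(o) = -1 + 4*o
R(l, G) = -13 - 7*G (R(l, G) = -7*G + (-1 + 4*(-3)) = -7*G + (-1 - 12) = -7*G - 13 = -13 - 7*G)
Q = -140/3 (Q = 9 + (-13 - 7*22)/3 = 9 + (-13 - 154)/3 = 9 + (⅓)*(-167) = 9 - 167/3 = -140/3 ≈ -46.667)
17²/238 + Q/(1/425) = 17²/238 - 140/(3*(1/425)) = 289*(1/238) - 140/(3*1/425) = 17/14 - 140/3*425 = 17/14 - 59500/3 = -832949/42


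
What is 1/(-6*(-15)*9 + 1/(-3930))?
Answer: 3930/3183299 ≈ 0.0012346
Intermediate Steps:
1/(-6*(-15)*9 + 1/(-3930)) = 1/(90*9 - 1/3930) = 1/(810 - 1/3930) = 1/(3183299/3930) = 3930/3183299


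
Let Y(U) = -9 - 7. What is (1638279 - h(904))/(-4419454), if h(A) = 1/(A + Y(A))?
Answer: -1454791751/3924475152 ≈ -0.37070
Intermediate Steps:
Y(U) = -16
h(A) = 1/(-16 + A) (h(A) = 1/(A - 16) = 1/(-16 + A))
(1638279 - h(904))/(-4419454) = (1638279 - 1/(-16 + 904))/(-4419454) = (1638279 - 1/888)*(-1/4419454) = (1454791751/888)*(-1/4419454) = -1454791751/3924475152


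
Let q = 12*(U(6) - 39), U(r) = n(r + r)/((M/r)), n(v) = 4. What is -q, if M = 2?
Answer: 324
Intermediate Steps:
U(r) = 2*r (U(r) = 4/((2/r)) = 4*(r/2) = 2*r)
q = -324 (q = 12*(2*6 - 39) = 12*(12 - 39) = 12*(-27) = -324)
-q = -1*(-324) = 324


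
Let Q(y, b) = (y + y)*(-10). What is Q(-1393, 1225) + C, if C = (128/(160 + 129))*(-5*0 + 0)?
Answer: 27860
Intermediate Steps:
Q(y, b) = -20*y (Q(y, b) = (2*y)*(-10) = -20*y)
C = 0 (C = (128/289)*(0 + 0) = (128*(1/289))*0 = (128/289)*0 = 0)
Q(-1393, 1225) + C = -20*(-1393) + 0 = 27860 + 0 = 27860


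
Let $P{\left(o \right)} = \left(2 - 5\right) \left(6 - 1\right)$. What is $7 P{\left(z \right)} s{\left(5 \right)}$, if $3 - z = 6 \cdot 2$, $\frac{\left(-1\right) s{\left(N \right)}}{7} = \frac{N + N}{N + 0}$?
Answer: $1470$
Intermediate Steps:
$s{\left(N \right)} = -14$ ($s{\left(N \right)} = - 7 \frac{N + N}{N + 0} = - 7 \frac{2 N}{N} = \left(-7\right) 2 = -14$)
$z = -9$ ($z = 3 - 6 \cdot 2 = 3 - 12 = -9$)
$P{\left(o \right)} = -15$ ($P{\left(o \right)} = \left(-3\right) 5 = -15$)
$7 P{\left(z \right)} s{\left(5 \right)} = 7 \left(-15\right) \left(-14\right) = \left(-105\right) \left(-14\right) = 1470$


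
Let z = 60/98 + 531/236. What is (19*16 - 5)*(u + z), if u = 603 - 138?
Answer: 27418599/196 ≈ 1.3989e+5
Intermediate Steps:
z = 561/196 (z = 60*(1/98) + 531*(1/236) = 30/49 + 9/4 = 561/196 ≈ 2.8622)
u = 465
(19*16 - 5)*(u + z) = (19*16 - 5)*(465 + 561/196) = (304 - 5)*(91701/196) = 299*(91701/196) = 27418599/196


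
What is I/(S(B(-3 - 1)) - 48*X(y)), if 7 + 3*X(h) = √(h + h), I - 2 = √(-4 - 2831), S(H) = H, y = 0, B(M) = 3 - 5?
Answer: 1/55 + 9*I*√35/110 ≈ 0.018182 + 0.48404*I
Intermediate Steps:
B(M) = -2
I = 2 + 9*I*√35 (I = 2 + √(-4 - 2831) = 2 + √(-2835) = 2 + 9*I*√35 ≈ 2.0 + 53.245*I)
X(h) = -7/3 + √2*√h/3 (X(h) = -7/3 + √(h + h)/3 = -7/3 + √(2*h)/3 = -7/3 + (√2*√h)/3 = -7/3 + √2*√h/3)
I/(S(B(-3 - 1)) - 48*X(y)) = (2 + 9*I*√35)/(-2 - 48*(-7/3 + √2*√0/3)) = (2 + 9*I*√35)/(-2 - 48*(-7/3 + (⅓)*√2*0)) = (2 + 9*I*√35)/(-2 - 48*(-7/3 + 0)) = (2 + 9*I*√35)/(-2 - 48*(-7/3)) = (2 + 9*I*√35)/(-2 + 112) = (2 + 9*I*√35)/110 = (2 + 9*I*√35)*(1/110) = 1/55 + 9*I*√35/110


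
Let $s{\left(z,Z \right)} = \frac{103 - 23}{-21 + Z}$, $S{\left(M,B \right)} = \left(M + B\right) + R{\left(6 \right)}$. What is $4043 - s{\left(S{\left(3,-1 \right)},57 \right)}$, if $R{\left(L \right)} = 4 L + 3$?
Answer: $\frac{36367}{9} \approx 4040.8$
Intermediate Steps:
$R{\left(L \right)} = 3 + 4 L$
$S{\left(M,B \right)} = 27 + B + M$ ($S{\left(M,B \right)} = \left(M + B\right) + \left(3 + 4 \cdot 6\right) = \left(B + M\right) + \left(3 + 24\right) = \left(B + M\right) + 27 = 27 + B + M$)
$s{\left(z,Z \right)} = \frac{80}{-21 + Z}$
$4043 - s{\left(S{\left(3,-1 \right)},57 \right)} = 4043 - \frac{80}{-21 + 57} = 4043 - \frac{80}{36} = 4043 - 80 \cdot \frac{1}{36} = 4043 - \frac{20}{9} = \frac{36367}{9}$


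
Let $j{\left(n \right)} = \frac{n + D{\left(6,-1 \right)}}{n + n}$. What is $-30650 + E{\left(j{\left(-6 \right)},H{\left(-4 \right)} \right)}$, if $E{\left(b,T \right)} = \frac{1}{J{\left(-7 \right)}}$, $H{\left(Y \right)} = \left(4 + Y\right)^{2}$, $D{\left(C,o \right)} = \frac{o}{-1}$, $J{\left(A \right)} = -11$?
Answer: $- \frac{337151}{11} \approx -30650.0$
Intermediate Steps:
$D{\left(C,o \right)} = - o$ ($D{\left(C,o \right)} = o \left(-1\right) = - o$)
$j{\left(n \right)} = \frac{1 + n}{2 n}$ ($j{\left(n \right)} = \frac{n - -1}{n + n} = \frac{n + 1}{2 n} = \left(1 + n\right) \frac{1}{2 n} = \frac{1 + n}{2 n}$)
$E{\left(b,T \right)} = - \frac{1}{11}$ ($E{\left(b,T \right)} = \frac{1}{-11} = - \frac{1}{11}$)
$-30650 + E{\left(j{\left(-6 \right)},H{\left(-4 \right)} \right)} = -30650 - \frac{1}{11} = - \frac{337151}{11}$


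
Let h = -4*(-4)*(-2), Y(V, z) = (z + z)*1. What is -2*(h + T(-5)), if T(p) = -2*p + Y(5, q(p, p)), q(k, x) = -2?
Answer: 52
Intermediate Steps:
Y(V, z) = 2*z (Y(V, z) = (2*z)*1 = 2*z)
h = -32 (h = 16*(-2) = -32)
T(p) = -4 - 2*p (T(p) = -2*p + 2*(-2) = -2*p - 4 = -4 - 2*p)
-2*(h + T(-5)) = -2*(-32 + (-4 - 2*(-5))) = -2*(-32 + (-4 + 10)) = -2*(-32 + 6) = -2*(-26) = 52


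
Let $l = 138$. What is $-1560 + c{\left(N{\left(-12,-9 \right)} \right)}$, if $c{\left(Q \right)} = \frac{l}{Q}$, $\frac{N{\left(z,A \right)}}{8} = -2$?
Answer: $- \frac{12549}{8} \approx -1568.6$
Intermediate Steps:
$N{\left(z,A \right)} = -16$ ($N{\left(z,A \right)} = 8 \left(-2\right) = -16$)
$c{\left(Q \right)} = \frac{138}{Q}$
$-1560 + c{\left(N{\left(-12,-9 \right)} \right)} = -1560 + \frac{138}{-16} = -1560 + 138 \left(- \frac{1}{16}\right) = -1560 - \frac{69}{8} = - \frac{12549}{8}$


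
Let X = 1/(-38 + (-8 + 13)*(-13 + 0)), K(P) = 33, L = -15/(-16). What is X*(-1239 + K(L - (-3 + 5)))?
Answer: 1206/103 ≈ 11.709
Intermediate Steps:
L = 15/16 (L = -15*(-1/16) = 15/16 ≈ 0.93750)
X = -1/103 (X = 1/(-38 + 5*(-13)) = 1/(-38 - 65) = 1/(-103) = -1/103 ≈ -0.0097087)
X*(-1239 + K(L - (-3 + 5))) = -(-1239 + 33)/103 = -1/103*(-1206) = 1206/103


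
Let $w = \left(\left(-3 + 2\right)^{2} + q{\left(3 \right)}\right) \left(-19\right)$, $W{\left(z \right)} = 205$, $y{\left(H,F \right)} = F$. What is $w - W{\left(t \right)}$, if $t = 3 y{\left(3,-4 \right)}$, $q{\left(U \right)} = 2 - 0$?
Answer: $-262$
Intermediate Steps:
$q{\left(U \right)} = 2$ ($q{\left(U \right)} = 2 + 0 = 2$)
$t = -12$ ($t = 3 \left(-4\right) = -12$)
$w = -57$ ($w = \left(\left(-3 + 2\right)^{2} + 2\right) \left(-19\right) = \left(\left(-1\right)^{2} + 2\right) \left(-19\right) = \left(1 + 2\right) \left(-19\right) = 3 \left(-19\right) = -57$)
$w - W{\left(t \right)} = -57 - 205 = -262$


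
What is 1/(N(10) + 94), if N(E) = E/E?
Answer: 1/95 ≈ 0.010526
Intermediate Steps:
N(E) = 1
1/(N(10) + 94) = 1/(1 + 94) = 1/95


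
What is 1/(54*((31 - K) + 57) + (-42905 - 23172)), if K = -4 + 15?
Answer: -1/61919 ≈ -1.6150e-5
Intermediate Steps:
K = 11
1/(54*((31 - K) + 57) + (-42905 - 23172)) = 1/(54*((31 - 1*11) + 57) + (-42905 - 23172)) = 1/(54*((31 - 11) + 57) - 66077) = 1/(54*(20 + 57) - 66077) = 1/(54*77 - 66077) = 1/(4158 - 66077) = 1/(-61919) = -1/61919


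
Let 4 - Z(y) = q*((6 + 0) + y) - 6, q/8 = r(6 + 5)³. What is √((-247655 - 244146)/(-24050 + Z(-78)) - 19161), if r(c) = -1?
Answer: 5*I*√115984530310/12308 ≈ 138.35*I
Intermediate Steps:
q = -8 (q = 8*(-1)³ = 8*(-1) = -8)
Z(y) = 58 + 8*y (Z(y) = 4 - (-8*((6 + 0) + y) - 6) = 4 - (-8*(6 + y) - 6) = 4 - ((-48 - 8*y) - 6) = 4 - (-54 - 8*y) = 4 + (54 + 8*y) = 58 + 8*y)
√((-247655 - 244146)/(-24050 + Z(-78)) - 19161) = √((-247655 - 244146)/(-24050 + (58 + 8*(-78))) - 19161) = √(-491801/(-24050 + (58 - 624)) - 19161) = √(-491801/(-24050 - 566) - 19161) = √(-491801/(-24616) - 19161) = √(-491801*(-1/24616) - 19161) = √(491801/24616 - 19161) = √(-471175375/24616) = 5*I*√115984530310/12308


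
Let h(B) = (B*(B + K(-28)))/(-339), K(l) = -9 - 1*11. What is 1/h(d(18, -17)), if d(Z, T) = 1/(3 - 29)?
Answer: -229164/521 ≈ -439.85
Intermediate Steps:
K(l) = -20 (K(l) = -9 - 11 = -20)
d(Z, T) = -1/26 (d(Z, T) = 1/(-26) = -1/26)
h(B) = -B*(-20 + B)/339 (h(B) = (B*(B - 20))/(-339) = (B*(-20 + B))*(-1/339) = -B*(-20 + B)/339)
1/h(d(18, -17)) = 1/((1/339)*(-1/26)*(20 - 1*(-1/26))) = 1/((1/339)*(-1/26)*(20 + 1/26)) = 1/((1/339)*(-1/26)*(521/26)) = 1/(-521/229164) = -229164/521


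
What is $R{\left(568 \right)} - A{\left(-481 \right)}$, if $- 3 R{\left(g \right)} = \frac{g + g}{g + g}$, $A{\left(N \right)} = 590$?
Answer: $- \frac{1771}{3} \approx -590.33$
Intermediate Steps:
$R{\left(g \right)} = - \frac{1}{3}$ ($R{\left(g \right)} = - \frac{\left(g + g\right) \frac{1}{g + g}}{3} = - \frac{2 g \frac{1}{2 g}}{3} = \left(- \frac{1}{3}\right) 1 = - \frac{1}{3}$)
$R{\left(568 \right)} - A{\left(-481 \right)} = - \frac{1}{3} - 590 = - \frac{1771}{3}$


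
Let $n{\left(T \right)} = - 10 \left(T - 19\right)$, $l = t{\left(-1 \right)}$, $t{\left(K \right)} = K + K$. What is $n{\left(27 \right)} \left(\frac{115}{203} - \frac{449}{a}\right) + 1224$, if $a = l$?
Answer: $- \frac{3406608}{203} \approx -16781.0$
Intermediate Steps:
$t{\left(K \right)} = 2 K$
$l = -2$ ($l = 2 \left(-1\right) = -2$)
$a = -2$
$n{\left(T \right)} = 190 - 10 T$ ($n{\left(T \right)} = - 10 \left(-19 + T\right) = 190 - 10 T$)
$n{\left(27 \right)} \left(\frac{115}{203} - \frac{449}{a}\right) + 1224 = \left(190 - 270\right) \left(\frac{115}{203} - \frac{449}{-2}\right) + 1224 = \left(190 - 270\right) \left(115 \cdot \frac{1}{203} - - \frac{449}{2}\right) + 1224 = - 80 \left(\frac{115}{203} + \frac{449}{2}\right) + 1224 = \left(-80\right) \frac{91377}{406} + 1224 = - \frac{3655080}{203} + 1224 = - \frac{3406608}{203}$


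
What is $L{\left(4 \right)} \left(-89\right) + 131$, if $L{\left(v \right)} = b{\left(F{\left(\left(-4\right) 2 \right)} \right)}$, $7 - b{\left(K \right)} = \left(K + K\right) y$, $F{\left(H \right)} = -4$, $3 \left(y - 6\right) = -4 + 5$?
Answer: $- \frac{15004}{3} \approx -5001.3$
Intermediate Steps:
$y = \frac{19}{3}$ ($y = 6 + \frac{-4 + 5}{3} = 6 + \frac{1}{3} \cdot 1 = 6 + \frac{1}{3} = \frac{19}{3} \approx 6.3333$)
$b{\left(K \right)} = 7 - \frac{38 K}{3}$ ($b{\left(K \right)} = 7 - \left(K + K\right) \frac{19}{3} = 7 - 2 K \frac{19}{3} = 7 - \frac{38 K}{3}$)
$L{\left(v \right)} = \frac{173}{3}$ ($L{\left(v \right)} = 7 - - \frac{152}{3} = 7 + \frac{152}{3} = \frac{173}{3}$)
$L{\left(4 \right)} \left(-89\right) + 131 = \frac{173}{3} \left(-89\right) + 131 = - \frac{15397}{3} + 131 = - \frac{15004}{3}$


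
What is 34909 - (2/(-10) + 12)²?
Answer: 869244/25 ≈ 34770.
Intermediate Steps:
34909 - (2/(-10) + 12)² = 34909 - (2*(-⅒) + 12)² = 34909 - (-⅕ + 12)² = 34909 - (59/5)² = 34909 - 1*3481/25 = 34909 - 3481/25 = 869244/25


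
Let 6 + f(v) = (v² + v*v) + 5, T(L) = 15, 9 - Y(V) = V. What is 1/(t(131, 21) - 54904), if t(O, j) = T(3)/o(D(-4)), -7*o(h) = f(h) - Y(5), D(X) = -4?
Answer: -9/494171 ≈ -1.8212e-5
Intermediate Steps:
Y(V) = 9 - V
f(v) = -1 + 2*v² (f(v) = -6 + ((v² + v*v) + 5) = -6 + ((v² + v²) + 5) = -6 + (2*v² + 5) = -6 + (5 + 2*v²) = -1 + 2*v²)
o(h) = 5/7 - 2*h²/7 (o(h) = -((-1 + 2*h²) - (9 - 1*5))/7 = -((-1 + 2*h²) - (9 - 5))/7 = -((-1 + 2*h²) - 1*4)/7 = -((-1 + 2*h²) - 4)/7 = -(-5 + 2*h²)/7 = 5/7 - 2*h²/7)
t(O, j) = -35/9 (t(O, j) = 15/(5/7 - 2/7*(-4)²) = 15/(5/7 - 2/7*16) = 15/(5/7 - 32/7) = 15/(-27/7) = 15*(-7/27) = -35/9)
1/(t(131, 21) - 54904) = 1/(-35/9 - 54904) = 1/(-494171/9) = -9/494171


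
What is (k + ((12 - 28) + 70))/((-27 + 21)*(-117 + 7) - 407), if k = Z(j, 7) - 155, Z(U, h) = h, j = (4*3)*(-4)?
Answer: -94/253 ≈ -0.37154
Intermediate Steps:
j = -48 (j = 12*(-4) = -48)
k = -148 (k = 7 - 155 = -148)
(k + ((12 - 28) + 70))/((-27 + 21)*(-117 + 7) - 407) = (-148 + ((12 - 28) + 70))/((-27 + 21)*(-117 + 7) - 407) = (-148 + (-16 + 70))/(-6*(-110) - 407) = (-148 + 54)/(660 - 407) = -94/253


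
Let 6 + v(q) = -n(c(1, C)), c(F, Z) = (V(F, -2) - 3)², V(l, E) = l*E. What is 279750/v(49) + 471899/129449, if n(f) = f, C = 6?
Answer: -36198728881/4012919 ≈ -9020.5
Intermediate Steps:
V(l, E) = E*l
c(F, Z) = (-3 - 2*F)² (c(F, Z) = (-2*F - 3)² = (-3 - 2*F)²)
v(q) = -31 (v(q) = -6 - (3 + 2*1)² = -6 - (3 + 2)² = -6 - 1*5² = -6 - 1*25 = -6 - 25 = -31)
279750/v(49) + 471899/129449 = 279750/(-31) + 471899/129449 = 279750*(-1/31) + 471899*(1/129449) = -279750/31 + 471899/129449 = -36198728881/4012919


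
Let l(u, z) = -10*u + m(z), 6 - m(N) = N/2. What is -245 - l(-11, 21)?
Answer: -701/2 ≈ -350.50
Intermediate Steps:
m(N) = 6 - N/2
l(u, z) = 6 - 10*u - z/2 (l(u, z) = -10*u + (6 - z/2) = 6 - 10*u - z/2)
-245 - l(-11, 21) = -245 - (6 - 10*(-11) - ½*21) = -245 - (6 + 110 - 21/2) = -245 - 1*211/2 = -245 - 211/2 = -701/2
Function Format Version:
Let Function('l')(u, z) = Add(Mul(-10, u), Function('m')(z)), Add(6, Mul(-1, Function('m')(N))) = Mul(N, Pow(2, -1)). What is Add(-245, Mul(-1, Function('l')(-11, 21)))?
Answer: Rational(-701, 2) ≈ -350.50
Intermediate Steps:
Function('m')(N) = Add(6, Mul(Rational(-1, 2), N)) (Function('m')(N) = Add(6, Mul(-1, Mul(N, Pow(2, -1)))) = Add(6, Mul(-1, Mul(N, Rational(1, 2)))) = Add(6, Mul(-1, Mul(Rational(1, 2), N))) = Add(6, Mul(Rational(-1, 2), N)))
Function('l')(u, z) = Add(6, Mul(-10, u), Mul(Rational(-1, 2), z)) (Function('l')(u, z) = Add(Mul(-10, u), Add(6, Mul(Rational(-1, 2), z))) = Add(6, Mul(-10, u), Mul(Rational(-1, 2), z)))
Add(-245, Mul(-1, Function('l')(-11, 21))) = Add(-245, Mul(-1, Add(6, Mul(-10, -11), Mul(Rational(-1, 2), 21)))) = Add(-245, Mul(-1, Add(6, 110, Rational(-21, 2)))) = Add(-245, Mul(-1, Rational(211, 2))) = Add(-245, Rational(-211, 2)) = Rational(-701, 2)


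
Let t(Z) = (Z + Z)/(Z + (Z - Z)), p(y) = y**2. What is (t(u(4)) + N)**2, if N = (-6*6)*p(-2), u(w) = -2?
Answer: 20164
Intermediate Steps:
N = -144 (N = -6*6*(-2)**2 = -36*4 = -144)
t(Z) = 2 (t(Z) = (2*Z)/(Z + 0) = (2*Z)/Z = 2)
(t(u(4)) + N)**2 = (2 - 144)**2 = (-142)**2 = 20164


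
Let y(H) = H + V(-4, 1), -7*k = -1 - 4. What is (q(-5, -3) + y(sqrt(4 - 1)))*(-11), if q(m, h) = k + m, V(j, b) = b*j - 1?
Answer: 715/7 - 11*sqrt(3) ≈ 83.090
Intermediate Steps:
k = 5/7 (k = -(-1 - 4)/7 = -1/7*(-5) = 5/7 ≈ 0.71429)
V(j, b) = -1 + b*j
q(m, h) = 5/7 + m
y(H) = -5 + H (y(H) = H + (-1 + 1*(-4)) = H + (-1 - 4) = H - 5 = -5 + H)
(q(-5, -3) + y(sqrt(4 - 1)))*(-11) = ((5/7 - 5) + (-5 + sqrt(4 - 1)))*(-11) = (-30/7 + (-5 + sqrt(3)))*(-11) = (-65/7 + sqrt(3))*(-11) = 715/7 - 11*sqrt(3)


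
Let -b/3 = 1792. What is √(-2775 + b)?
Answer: I*√8151 ≈ 90.283*I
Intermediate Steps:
b = -5376 (b = -3*1792 = -5376)
√(-2775 + b) = √(-2775 - 5376) = √(-8151) = I*√8151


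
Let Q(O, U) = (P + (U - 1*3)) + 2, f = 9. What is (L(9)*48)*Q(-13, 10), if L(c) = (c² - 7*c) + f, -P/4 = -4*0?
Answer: 11664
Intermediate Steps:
P = 0 (P = -(-16)*0 = -4*0 = 0)
L(c) = 9 + c² - 7*c (L(c) = (c² - 7*c) + 9 = 9 + c² - 7*c)
Q(O, U) = -1 + U (Q(O, U) = (0 + (U - 1*3)) + 2 = (0 + (U - 3)) + 2 = (0 + (-3 + U)) + 2 = (-3 + U) + 2 = -1 + U)
(L(9)*48)*Q(-13, 10) = ((9 + 9² - 7*9)*48)*(-1 + 10) = ((9 + 81 - 63)*48)*9 = (27*48)*9 = 1296*9 = 11664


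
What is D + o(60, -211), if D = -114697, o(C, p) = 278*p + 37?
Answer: -173318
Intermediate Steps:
o(C, p) = 37 + 278*p
D + o(60, -211) = -114697 + (37 + 278*(-211)) = -114697 + (37 - 58658) = -114697 - 58621 = -173318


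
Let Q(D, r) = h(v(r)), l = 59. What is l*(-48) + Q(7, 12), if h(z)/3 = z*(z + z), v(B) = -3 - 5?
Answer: -2448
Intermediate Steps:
v(B) = -8
h(z) = 6*z² (h(z) = 3*(z*(z + z)) = 3*(z*(2*z)) = 3*(2*z²) = 6*z²)
Q(D, r) = 384 (Q(D, r) = 6*(-8)² = 6*64 = 384)
l*(-48) + Q(7, 12) = 59*(-48) + 384 = -2832 + 384 = -2448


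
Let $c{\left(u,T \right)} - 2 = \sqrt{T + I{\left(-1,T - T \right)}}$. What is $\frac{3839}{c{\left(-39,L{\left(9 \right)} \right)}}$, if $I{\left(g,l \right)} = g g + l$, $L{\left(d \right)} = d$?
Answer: $- \frac{3839}{3} + \frac{3839 \sqrt{10}}{6} \approx 743.66$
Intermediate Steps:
$I{\left(g,l \right)} = l + g^{2}$ ($I{\left(g,l \right)} = g^{2} + l = l + g^{2}$)
$c{\left(u,T \right)} = 2 + \sqrt{1 + T}$ ($c{\left(u,T \right)} = 2 + \sqrt{T + \left(\left(T - T\right) + \left(-1\right)^{2}\right)} = 2 + \sqrt{T + \left(0 + 1\right)} = 2 + \sqrt{T + 1} = 2 + \sqrt{1 + T}$)
$\frac{3839}{c{\left(-39,L{\left(9 \right)} \right)}} = \frac{3839}{2 + \sqrt{1 + 9}} = \frac{3839}{2 + \sqrt{10}}$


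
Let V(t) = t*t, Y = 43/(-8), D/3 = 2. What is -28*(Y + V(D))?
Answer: -1715/2 ≈ -857.50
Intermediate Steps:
D = 6 (D = 3*2 = 6)
Y = -43/8 (Y = 43*(-⅛) = -43/8 ≈ -5.3750)
V(t) = t²
-28*(Y + V(D)) = -28*(-43/8 + 6²) = -28*(-43/8 + 36) = -28*245/8 = -1715/2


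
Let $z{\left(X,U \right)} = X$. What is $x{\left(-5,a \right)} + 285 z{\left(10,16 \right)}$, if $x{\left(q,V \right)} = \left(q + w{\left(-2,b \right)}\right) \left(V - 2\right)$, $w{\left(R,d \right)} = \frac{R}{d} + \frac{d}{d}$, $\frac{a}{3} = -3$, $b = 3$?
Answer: $\frac{8704}{3} \approx 2901.3$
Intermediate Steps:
$a = -9$ ($a = 3 \left(-3\right) = -9$)
$w{\left(R,d \right)} = 1 + \frac{R}{d}$ ($w{\left(R,d \right)} = \frac{R}{d} + 1 = 1 + \frac{R}{d}$)
$x{\left(q,V \right)} = \left(-2 + V\right) \left(\frac{1}{3} + q\right)$ ($x{\left(q,V \right)} = \left(q + \frac{-2 + 3}{3}\right) \left(V - 2\right) = \left(q + \frac{1}{3} \cdot 1\right) \left(-2 + V\right) = \left(q + \frac{1}{3}\right) \left(-2 + V\right) = \left(\frac{1}{3} + q\right) \left(-2 + V\right) = \left(-2 + V\right) \left(\frac{1}{3} + q\right)$)
$x{\left(-5,a \right)} + 285 z{\left(10,16 \right)} = \left(- \frac{2}{3} - -10 + \frac{1}{3} \left(-9\right) - -45\right) + 285 \cdot 10 = \left(- \frac{2}{3} + 10 - 3 + 45\right) + 2850 = \frac{154}{3} + 2850 = \frac{8704}{3}$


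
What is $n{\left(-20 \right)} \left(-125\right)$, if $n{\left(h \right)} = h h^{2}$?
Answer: $1000000$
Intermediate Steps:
$n{\left(h \right)} = h^{3}$
$n{\left(-20 \right)} \left(-125\right) = \left(-20\right)^{3} \left(-125\right) = \left(-8000\right) \left(-125\right) = 1000000$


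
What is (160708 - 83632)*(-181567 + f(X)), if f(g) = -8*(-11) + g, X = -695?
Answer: -14041243224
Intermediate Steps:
f(g) = 88 + g
(160708 - 83632)*(-181567 + f(X)) = (160708 - 83632)*(-181567 + (88 - 695)) = 77076*(-181567 - 607) = 77076*(-182174) = -14041243224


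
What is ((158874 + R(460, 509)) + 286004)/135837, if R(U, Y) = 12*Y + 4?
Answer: 50110/15093 ≈ 3.3201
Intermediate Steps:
R(U, Y) = 4 + 12*Y
((158874 + R(460, 509)) + 286004)/135837 = ((158874 + (4 + 12*509)) + 286004)/135837 = ((158874 + (4 + 6108)) + 286004)*(1/135837) = ((158874 + 6112) + 286004)*(1/135837) = (164986 + 286004)*(1/135837) = 450990*(1/135837) = 50110/15093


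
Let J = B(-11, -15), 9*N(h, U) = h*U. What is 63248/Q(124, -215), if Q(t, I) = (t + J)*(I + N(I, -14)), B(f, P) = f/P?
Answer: 1707696/402265 ≈ 4.2452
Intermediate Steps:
N(h, U) = U*h/9 (N(h, U) = (h*U)/9 = (U*h)/9 = U*h/9)
J = 11/15 (J = -11/(-15) = -11*(-1/15) = 11/15 ≈ 0.73333)
Q(t, I) = -5*I*(11/15 + t)/9 (Q(t, I) = (t + 11/15)*(I + (⅑)*(-14)*I) = (11/15 + t)*(I - 14*I/9) = (11/15 + t)*(-5*I/9) = -5*I*(11/15 + t)/9)
63248/Q(124, -215) = 63248/(((1/27)*(-215)*(-11 - 15*124))) = 63248/(((1/27)*(-215)*(-11 - 1860))) = 63248/(((1/27)*(-215)*(-1871))) = 63248/(402265/27) = 63248*(27/402265) = 1707696/402265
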